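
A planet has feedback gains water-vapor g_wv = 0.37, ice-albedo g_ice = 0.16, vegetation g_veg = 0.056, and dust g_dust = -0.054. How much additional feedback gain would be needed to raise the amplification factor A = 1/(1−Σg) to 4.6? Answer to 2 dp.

0.25

Current total gain = 0.532.
Target gain for A = 4.6: g* = 1 − 1/4.6 = 0.7826.
Additional gain needed = 0.7826 − 0.532 = 0.25.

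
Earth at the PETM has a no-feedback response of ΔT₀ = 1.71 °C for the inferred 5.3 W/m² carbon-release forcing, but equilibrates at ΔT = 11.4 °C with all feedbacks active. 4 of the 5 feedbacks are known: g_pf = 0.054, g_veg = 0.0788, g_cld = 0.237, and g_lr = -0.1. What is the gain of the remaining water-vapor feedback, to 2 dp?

0.58

Amplification A = ΔT/ΔT₀ = 11.4/1.71 = 6.667.
Total gain g = 1 − 1/A = 1 − 1/6.667 = 0.85.
Known gains sum to 0.054 + 0.0788 + 0.237 − 0.1 = 0.2698.
g_wv = 0.85 − 0.2698 = 0.58.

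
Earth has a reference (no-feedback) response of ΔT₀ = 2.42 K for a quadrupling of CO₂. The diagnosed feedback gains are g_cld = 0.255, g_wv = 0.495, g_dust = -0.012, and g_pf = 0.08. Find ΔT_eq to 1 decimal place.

Total gain g = 0.255 + 0.495 − 0.012 + 0.08 = 0.818.
Amplification A = 1/(1 − 0.818) = 5.495.
ΔT = 2.42 × 5.495 = 13.3 K.

13.3 K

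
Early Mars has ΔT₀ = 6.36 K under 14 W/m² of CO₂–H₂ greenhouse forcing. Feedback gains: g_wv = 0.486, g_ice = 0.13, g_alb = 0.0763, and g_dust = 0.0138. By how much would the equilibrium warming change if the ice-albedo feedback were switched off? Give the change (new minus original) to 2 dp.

-6.64 K

Original: g = 0.7061, ΔT = 6.36/(1−0.7061) = 21.6400 K.
Without ice-albedo: g' = 0.5761, ΔT' = 6.36/(1−0.5761) = 15.0035 K.
Change = 15.0035 − 21.6400 = -6.64 K.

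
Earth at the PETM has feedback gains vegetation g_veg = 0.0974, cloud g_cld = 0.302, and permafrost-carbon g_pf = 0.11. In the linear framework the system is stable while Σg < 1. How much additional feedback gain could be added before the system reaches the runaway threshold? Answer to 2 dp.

Current total gain = 0.0974 + 0.302 + 0.11 = 0.5094.
Margin to runaway = 1 − 0.5094 = 0.49.

0.49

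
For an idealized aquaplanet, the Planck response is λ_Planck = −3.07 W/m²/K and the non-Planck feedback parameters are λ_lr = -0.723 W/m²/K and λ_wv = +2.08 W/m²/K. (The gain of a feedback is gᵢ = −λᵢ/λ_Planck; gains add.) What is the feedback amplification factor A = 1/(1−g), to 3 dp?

1.792

Convert to gains: g_lr = -0.723/3.07 = -0.2355; g_wv = 2.08/3.07 = 0.6775.
Total gain g = 0.442.
A = 1/(1 − 0.442) = 1.792.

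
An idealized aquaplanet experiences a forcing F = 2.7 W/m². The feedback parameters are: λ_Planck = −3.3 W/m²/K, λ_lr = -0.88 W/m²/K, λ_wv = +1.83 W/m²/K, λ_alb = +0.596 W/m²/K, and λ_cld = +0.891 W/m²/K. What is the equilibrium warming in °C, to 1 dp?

Net feedback parameter λ = (−3.3) + (-0.88) + (+1.83) + (+0.596) + (+0.891) = -0.863 W/m²/K.
ΔT = −F/λ = −2.7/(-0.863) = 3.1 °C.

3.1 °C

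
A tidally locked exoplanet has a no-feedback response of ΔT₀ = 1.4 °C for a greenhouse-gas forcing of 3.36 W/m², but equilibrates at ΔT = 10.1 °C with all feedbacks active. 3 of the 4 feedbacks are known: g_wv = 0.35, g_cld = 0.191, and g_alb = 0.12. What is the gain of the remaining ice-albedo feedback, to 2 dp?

0.20

Amplification A = ΔT/ΔT₀ = 10.1/1.4 = 7.214.
Total gain g = 1 − 1/A = 1 − 1/7.214 = 0.8614.
Known gains sum to 0.35 + 0.191 + 0.12 = 0.661.
g_ice = 0.8614 − 0.661 = 0.20.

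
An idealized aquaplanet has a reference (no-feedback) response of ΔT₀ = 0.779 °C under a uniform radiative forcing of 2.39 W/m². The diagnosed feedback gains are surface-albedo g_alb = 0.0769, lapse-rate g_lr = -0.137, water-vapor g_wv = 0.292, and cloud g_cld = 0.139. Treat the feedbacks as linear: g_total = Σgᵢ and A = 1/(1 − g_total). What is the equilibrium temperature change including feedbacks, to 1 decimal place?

1.2 °C

Total gain g = 0.0769 − 0.137 + 0.292 + 0.139 = 0.3709.
Amplification A = 1/(1 − 0.3709) = 1.59.
ΔT = 0.779 × 1.59 = 1.2 °C.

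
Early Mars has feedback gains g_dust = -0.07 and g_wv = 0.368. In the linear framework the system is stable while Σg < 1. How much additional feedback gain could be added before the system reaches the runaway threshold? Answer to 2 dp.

Current total gain = -0.07 + 0.368 = 0.298.
Margin to runaway = 1 − 0.298 = 0.70.

0.70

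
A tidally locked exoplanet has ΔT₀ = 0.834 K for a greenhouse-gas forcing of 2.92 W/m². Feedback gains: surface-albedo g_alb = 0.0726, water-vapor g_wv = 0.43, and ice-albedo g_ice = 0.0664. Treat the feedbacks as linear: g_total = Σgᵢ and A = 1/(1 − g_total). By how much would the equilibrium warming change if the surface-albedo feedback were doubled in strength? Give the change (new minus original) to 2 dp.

Original: g = 0.569, ΔT = 0.834/(1−0.569) = 1.9350 K.
With doubled surface-albedo: g' = 0.6416, ΔT' = 0.834/(1−0.6416) = 2.3270 K.
Change = 2.3270 − 1.9350 = 0.39 K.

0.39 K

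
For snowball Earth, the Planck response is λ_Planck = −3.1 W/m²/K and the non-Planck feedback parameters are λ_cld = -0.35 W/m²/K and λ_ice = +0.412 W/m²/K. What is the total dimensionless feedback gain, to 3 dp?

0.020

Convert to gains: g_cld = -0.35/3.1 = -0.1129; g_ice = 0.412/3.1 = 0.1329.
Total gain g = 0.02.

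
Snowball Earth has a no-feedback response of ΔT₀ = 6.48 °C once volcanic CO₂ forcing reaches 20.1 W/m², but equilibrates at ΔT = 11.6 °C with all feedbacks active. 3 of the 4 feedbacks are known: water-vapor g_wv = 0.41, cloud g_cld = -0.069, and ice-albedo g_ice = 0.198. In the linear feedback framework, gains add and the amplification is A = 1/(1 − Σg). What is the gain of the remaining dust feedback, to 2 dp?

-0.10

Amplification A = ΔT/ΔT₀ = 11.6/6.48 = 1.79.
Total gain g = 1 − 1/A = 1 − 1/1.79 = 0.4413.
Known gains sum to 0.41 − 0.069 + 0.198 = 0.539.
g_dust = 0.4413 − 0.539 = -0.10.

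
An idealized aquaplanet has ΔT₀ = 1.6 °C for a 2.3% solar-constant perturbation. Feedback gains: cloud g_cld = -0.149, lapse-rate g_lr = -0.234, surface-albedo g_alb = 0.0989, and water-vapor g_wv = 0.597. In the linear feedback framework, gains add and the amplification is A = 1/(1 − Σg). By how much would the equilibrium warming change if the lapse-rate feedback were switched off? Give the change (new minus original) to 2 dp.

Original: g = 0.3129, ΔT = 1.6/(1−0.3129) = 2.3286 °C.
Without lapse-rate: g' = 0.5469, ΔT' = 1.6/(1−0.5469) = 3.5312 °C.
Change = 3.5312 − 2.3286 = 1.20 °C.

1.20 °C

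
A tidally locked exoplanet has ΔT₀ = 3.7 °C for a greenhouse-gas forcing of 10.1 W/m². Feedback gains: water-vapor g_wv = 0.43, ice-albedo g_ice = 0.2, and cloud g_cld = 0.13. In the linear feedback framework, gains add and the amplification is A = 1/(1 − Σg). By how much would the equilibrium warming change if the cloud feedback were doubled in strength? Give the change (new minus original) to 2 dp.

18.22 °C

Original: g = 0.76, ΔT = 3.7/(1−0.76) = 15.4167 °C.
With doubled cloud: g' = 0.89, ΔT' = 3.7/(1−0.89) = 33.6364 °C.
Change = 33.6364 − 15.4167 = 18.22 °C.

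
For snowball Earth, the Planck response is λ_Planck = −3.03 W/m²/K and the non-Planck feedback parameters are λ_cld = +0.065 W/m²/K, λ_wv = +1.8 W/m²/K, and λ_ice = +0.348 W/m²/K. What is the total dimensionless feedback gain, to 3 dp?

Convert to gains: g_cld = 0.065/3.03 = 0.02145; g_wv = 1.8/3.03 = 0.5941; g_ice = 0.348/3.03 = 0.1149.
Total gain g = 0.73045.

0.730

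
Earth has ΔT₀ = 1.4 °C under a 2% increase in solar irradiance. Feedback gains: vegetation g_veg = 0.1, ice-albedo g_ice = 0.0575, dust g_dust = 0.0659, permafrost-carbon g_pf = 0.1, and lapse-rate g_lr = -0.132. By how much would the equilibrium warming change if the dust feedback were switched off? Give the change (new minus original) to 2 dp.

Original: g = 0.1914, ΔT = 1.4/(1−0.1914) = 1.7314 °C.
Without dust: g' = 0.1255, ΔT' = 1.4/(1−0.1255) = 1.6009 °C.
Change = 1.6009 − 1.7314 = -0.13 °C.

-0.13 °C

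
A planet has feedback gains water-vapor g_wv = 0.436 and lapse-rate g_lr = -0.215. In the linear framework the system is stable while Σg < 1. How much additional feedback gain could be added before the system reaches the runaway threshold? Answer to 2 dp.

Current total gain = 0.436 − 0.215 = 0.221.
Margin to runaway = 1 − 0.221 = 0.78.

0.78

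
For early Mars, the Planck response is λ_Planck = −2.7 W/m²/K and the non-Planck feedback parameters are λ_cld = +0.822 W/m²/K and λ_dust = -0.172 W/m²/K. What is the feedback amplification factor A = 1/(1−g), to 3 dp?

Convert to gains: g_cld = 0.822/2.7 = 0.3044; g_dust = -0.172/2.7 = -0.0637.
Total gain g = 0.2407.
A = 1/(1 − 0.2407) = 1.317.

1.317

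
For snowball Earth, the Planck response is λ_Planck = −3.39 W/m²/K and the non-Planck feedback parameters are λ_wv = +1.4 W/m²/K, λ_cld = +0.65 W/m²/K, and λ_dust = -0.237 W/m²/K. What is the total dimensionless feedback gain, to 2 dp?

0.53

Convert to gains: g_wv = 1.4/3.39 = 0.413; g_cld = 0.65/3.39 = 0.1917; g_dust = -0.237/3.39 = -0.06991.
Total gain g = 0.53479.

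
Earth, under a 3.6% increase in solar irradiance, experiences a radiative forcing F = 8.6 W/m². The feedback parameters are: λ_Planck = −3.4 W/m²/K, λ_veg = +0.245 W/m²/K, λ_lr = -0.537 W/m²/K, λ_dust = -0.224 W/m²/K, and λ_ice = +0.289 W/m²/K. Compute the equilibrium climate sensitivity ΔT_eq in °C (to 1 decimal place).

2.4 °C

Net feedback parameter λ = (−3.4) + (+0.245) + (-0.537) + (-0.224) + (+0.289) = -3.627 W/m²/K.
ΔT = −F/λ = −8.6/(-3.627) = 2.4 °C.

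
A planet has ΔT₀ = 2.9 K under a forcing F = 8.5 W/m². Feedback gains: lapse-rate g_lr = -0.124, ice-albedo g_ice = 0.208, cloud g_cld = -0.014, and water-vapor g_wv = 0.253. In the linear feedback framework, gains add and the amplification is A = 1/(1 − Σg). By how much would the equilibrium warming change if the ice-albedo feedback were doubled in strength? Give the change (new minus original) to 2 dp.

1.90 K

Original: g = 0.323, ΔT = 2.9/(1−0.323) = 4.2836 K.
With doubled ice-albedo: g' = 0.531, ΔT' = 2.9/(1−0.531) = 6.1834 K.
Change = 6.1834 − 4.2836 = 1.90 K.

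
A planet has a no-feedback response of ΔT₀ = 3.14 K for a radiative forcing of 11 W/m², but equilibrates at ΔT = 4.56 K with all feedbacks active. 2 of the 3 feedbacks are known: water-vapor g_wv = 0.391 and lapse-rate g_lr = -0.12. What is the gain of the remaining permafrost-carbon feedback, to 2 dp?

Amplification A = ΔT/ΔT₀ = 4.56/3.14 = 1.452.
Total gain g = 1 − 1/A = 1 − 1/1.452 = 0.3113.
Known gains sum to 0.391 − 0.12 = 0.271.
g_pf = 0.3113 − 0.271 = 0.04.

0.04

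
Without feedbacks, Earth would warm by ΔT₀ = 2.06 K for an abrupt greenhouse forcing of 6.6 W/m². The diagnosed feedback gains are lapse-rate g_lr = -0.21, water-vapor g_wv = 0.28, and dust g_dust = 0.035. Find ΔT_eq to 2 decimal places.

2.30 K

Total gain g = -0.21 + 0.28 + 0.035 = 0.105.
Amplification A = 1/(1 − 0.105) = 1.117.
ΔT = 2.06 × 1.117 = 2.30 K.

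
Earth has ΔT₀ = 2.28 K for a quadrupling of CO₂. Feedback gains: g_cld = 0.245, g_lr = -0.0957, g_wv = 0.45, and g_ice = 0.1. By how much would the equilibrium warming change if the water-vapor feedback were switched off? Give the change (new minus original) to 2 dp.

Original: g = 0.6993, ΔT = 2.28/(1−0.6993) = 7.5823 K.
Without water-vapor: g' = 0.2493, ΔT' = 2.28/(1−0.2493) = 3.0372 K.
Change = 3.0372 − 7.5823 = -4.55 K.

-4.55 K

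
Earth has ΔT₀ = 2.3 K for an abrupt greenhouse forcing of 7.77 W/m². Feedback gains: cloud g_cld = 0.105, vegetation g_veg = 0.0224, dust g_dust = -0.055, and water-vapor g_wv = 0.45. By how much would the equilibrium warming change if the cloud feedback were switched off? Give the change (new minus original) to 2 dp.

-0.87 K

Original: g = 0.5224, ΔT = 2.3/(1−0.5224) = 4.8157 K.
Without cloud: g' = 0.4174, ΔT' = 2.3/(1−0.4174) = 3.9478 K.
Change = 3.9478 − 4.8157 = -0.87 K.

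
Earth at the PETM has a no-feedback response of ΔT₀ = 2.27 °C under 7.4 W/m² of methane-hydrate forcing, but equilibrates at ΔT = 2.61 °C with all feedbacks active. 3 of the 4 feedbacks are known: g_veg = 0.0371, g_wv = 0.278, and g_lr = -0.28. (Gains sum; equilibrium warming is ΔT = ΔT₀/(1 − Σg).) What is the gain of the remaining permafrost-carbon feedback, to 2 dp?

0.10

Amplification A = ΔT/ΔT₀ = 2.61/2.27 = 1.15.
Total gain g = 1 − 1/A = 1 − 1/1.15 = 0.1304.
Known gains sum to 0.0371 + 0.278 − 0.28 = 0.0351.
g_pf = 0.1304 − 0.0351 = 0.10.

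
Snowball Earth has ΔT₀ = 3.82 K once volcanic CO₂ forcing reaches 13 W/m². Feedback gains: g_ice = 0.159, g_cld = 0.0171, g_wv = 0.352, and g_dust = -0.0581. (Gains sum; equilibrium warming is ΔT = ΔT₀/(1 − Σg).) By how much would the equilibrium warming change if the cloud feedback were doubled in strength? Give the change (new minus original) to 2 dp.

Original: g = 0.47, ΔT = 3.82/(1−0.47) = 7.2075 K.
With doubled cloud: g' = 0.4871, ΔT' = 3.82/(1−0.4871) = 7.4478 K.
Change = 7.4478 − 7.2075 = 0.24 K.

0.24 K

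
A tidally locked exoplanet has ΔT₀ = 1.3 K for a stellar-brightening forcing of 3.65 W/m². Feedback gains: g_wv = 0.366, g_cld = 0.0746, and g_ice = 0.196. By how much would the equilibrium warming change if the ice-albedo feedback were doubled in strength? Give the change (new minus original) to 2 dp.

Original: g = 0.6366, ΔT = 1.3/(1−0.6366) = 3.5773 K.
With doubled ice-albedo: g' = 0.8326, ΔT' = 1.3/(1−0.8326) = 7.7658 K.
Change = 7.7658 − 3.5773 = 4.19 K.

4.19 K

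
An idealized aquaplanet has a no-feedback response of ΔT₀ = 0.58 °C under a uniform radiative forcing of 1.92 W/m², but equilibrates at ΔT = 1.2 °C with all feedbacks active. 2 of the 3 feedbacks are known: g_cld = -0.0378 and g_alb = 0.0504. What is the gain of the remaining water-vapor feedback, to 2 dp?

0.50

Amplification A = ΔT/ΔT₀ = 1.2/0.58 = 2.069.
Total gain g = 1 − 1/A = 1 − 1/2.069 = 0.5167.
Known gains sum to -0.0378 + 0.0504 = 0.0126.
g_wv = 0.5167 − 0.0126 = 0.50.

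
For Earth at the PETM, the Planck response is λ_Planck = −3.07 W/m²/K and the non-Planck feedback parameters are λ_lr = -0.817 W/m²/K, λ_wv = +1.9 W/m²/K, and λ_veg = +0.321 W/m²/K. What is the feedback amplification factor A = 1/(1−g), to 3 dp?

Convert to gains: g_lr = -0.817/3.07 = -0.2661; g_wv = 1.9/3.07 = 0.6189; g_veg = 0.321/3.07 = 0.1046.
Total gain g = 0.4574.
A = 1/(1 − 0.4574) = 1.843.

1.843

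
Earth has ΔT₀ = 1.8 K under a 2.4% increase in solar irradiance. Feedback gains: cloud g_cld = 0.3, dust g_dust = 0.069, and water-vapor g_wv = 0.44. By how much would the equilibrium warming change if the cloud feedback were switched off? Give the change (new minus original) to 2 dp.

Original: g = 0.809, ΔT = 1.8/(1−0.809) = 9.4241 K.
Without cloud: g' = 0.509, ΔT' = 1.8/(1−0.509) = 3.6660 K.
Change = 3.6660 − 9.4241 = -5.76 K.

-5.76 K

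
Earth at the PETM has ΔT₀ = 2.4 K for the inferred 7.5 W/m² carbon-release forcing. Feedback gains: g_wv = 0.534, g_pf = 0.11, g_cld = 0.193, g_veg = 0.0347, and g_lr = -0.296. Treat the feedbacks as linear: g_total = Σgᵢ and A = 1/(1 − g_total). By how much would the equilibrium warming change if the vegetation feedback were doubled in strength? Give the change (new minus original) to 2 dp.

0.50 K

Original: g = 0.5757, ΔT = 2.4/(1−0.5757) = 5.6564 K.
With doubled vegetation: g' = 0.6104, ΔT' = 2.4/(1−0.6104) = 6.1602 K.
Change = 6.1602 − 5.6564 = 0.50 K.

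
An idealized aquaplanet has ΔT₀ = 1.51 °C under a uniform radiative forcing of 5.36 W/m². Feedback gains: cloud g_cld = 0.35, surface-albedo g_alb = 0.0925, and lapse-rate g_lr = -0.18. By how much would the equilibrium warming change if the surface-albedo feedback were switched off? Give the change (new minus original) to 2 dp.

-0.23 °C

Original: g = 0.2625, ΔT = 1.51/(1−0.2625) = 2.0475 °C.
Without surface-albedo: g' = 0.17, ΔT' = 1.51/(1−0.17) = 1.8193 °C.
Change = 1.8193 − 2.0475 = -0.23 °C.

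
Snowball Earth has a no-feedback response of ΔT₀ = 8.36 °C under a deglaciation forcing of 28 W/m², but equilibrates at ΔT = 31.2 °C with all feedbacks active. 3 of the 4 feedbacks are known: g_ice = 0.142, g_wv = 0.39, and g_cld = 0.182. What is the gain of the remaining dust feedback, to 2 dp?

0.02

Amplification A = ΔT/ΔT₀ = 31.2/8.36 = 3.732.
Total gain g = 1 − 1/A = 1 − 1/3.732 = 0.732.
Known gains sum to 0.142 + 0.39 + 0.182 = 0.714.
g_dust = 0.732 − 0.714 = 0.02.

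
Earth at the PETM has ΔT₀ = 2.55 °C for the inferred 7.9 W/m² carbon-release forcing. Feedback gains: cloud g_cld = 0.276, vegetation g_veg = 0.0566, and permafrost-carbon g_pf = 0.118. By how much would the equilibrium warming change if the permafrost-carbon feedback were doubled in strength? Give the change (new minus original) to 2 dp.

1.27 °C

Original: g = 0.4506, ΔT = 2.55/(1−0.4506) = 4.6414 °C.
With doubled permafrost-carbon: g' = 0.5686, ΔT' = 2.55/(1−0.5686) = 5.9110 °C.
Change = 5.9110 − 4.6414 = 1.27 °C.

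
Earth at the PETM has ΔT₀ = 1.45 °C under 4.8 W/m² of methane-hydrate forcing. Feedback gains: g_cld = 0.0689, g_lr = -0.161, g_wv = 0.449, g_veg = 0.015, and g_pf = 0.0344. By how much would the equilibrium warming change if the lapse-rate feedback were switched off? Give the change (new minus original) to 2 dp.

0.91 °C

Original: g = 0.4063, ΔT = 1.45/(1−0.4063) = 2.4423 °C.
Without lapse-rate: g' = 0.5673, ΔT' = 1.45/(1−0.5673) = 3.3511 °C.
Change = 3.3511 − 2.4423 = 0.91 °C.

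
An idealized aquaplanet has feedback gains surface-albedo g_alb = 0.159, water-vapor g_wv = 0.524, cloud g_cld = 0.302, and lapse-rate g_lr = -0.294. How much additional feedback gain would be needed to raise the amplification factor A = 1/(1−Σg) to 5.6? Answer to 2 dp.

0.13

Current total gain = 0.691.
Target gain for A = 5.6: g* = 1 − 1/5.6 = 0.8214.
Additional gain needed = 0.8214 − 0.691 = 0.13.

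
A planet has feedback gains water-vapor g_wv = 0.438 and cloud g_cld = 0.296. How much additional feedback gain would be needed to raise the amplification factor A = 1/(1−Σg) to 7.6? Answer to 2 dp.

Current total gain = 0.734.
Target gain for A = 7.6: g* = 1 − 1/7.6 = 0.8684.
Additional gain needed = 0.8684 − 0.734 = 0.13.

0.13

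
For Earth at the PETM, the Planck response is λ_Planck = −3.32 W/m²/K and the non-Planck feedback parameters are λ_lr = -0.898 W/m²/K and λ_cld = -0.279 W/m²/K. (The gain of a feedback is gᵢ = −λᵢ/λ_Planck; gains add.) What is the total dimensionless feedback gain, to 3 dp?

Convert to gains: g_lr = -0.898/3.32 = -0.2705; g_cld = -0.279/3.32 = -0.08404.
Total gain g = -0.35454.

-0.355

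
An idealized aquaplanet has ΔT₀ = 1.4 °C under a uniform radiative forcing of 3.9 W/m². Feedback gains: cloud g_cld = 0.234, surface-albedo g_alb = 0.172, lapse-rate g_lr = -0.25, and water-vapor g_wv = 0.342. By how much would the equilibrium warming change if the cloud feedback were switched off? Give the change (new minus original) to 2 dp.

Original: g = 0.498, ΔT = 1.4/(1−0.498) = 2.7888 °C.
Without cloud: g' = 0.264, ΔT' = 1.4/(1−0.264) = 1.9022 °C.
Change = 1.9022 − 2.7888 = -0.89 °C.

-0.89 °C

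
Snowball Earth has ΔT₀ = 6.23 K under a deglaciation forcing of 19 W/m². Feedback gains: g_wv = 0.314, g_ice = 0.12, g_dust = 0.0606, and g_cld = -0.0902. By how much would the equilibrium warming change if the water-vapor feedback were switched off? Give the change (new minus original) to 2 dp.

Original: g = 0.4044, ΔT = 6.23/(1−0.4044) = 10.4600 K.
Without water-vapor: g' = 0.0904, ΔT' = 6.23/(1−0.0904) = 6.8492 K.
Change = 6.8492 − 10.4600 = -3.61 K.

-3.61 K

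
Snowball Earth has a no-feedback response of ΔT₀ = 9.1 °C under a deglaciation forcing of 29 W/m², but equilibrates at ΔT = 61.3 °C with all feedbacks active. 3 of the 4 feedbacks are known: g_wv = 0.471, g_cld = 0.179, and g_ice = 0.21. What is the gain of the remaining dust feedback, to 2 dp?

Amplification A = ΔT/ΔT₀ = 61.3/9.1 = 6.736.
Total gain g = 1 − 1/A = 1 − 1/6.736 = 0.8515.
Known gains sum to 0.471 + 0.179 + 0.21 = 0.86.
g_dust = 0.8515 − 0.86 = -0.01.

-0.01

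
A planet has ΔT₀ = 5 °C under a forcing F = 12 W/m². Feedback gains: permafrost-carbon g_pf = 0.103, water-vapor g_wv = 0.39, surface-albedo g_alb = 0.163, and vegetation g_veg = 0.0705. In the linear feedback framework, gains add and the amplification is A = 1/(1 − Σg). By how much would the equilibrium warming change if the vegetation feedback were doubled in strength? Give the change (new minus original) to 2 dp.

Original: g = 0.7265, ΔT = 5/(1−0.7265) = 18.2815 °C.
With doubled vegetation: g' = 0.797, ΔT' = 5/(1−0.797) = 24.6305 °C.
Change = 24.6305 − 18.2815 = 6.35 °C.

6.35 °C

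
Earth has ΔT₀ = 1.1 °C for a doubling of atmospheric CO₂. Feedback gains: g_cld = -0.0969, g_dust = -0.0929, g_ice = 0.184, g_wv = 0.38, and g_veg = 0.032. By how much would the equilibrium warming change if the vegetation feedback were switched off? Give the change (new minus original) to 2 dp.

-0.09 °C

Original: g = 0.4062, ΔT = 1.1/(1−0.4062) = 1.8525 °C.
Without vegetation: g' = 0.3742, ΔT' = 1.1/(1−0.3742) = 1.7578 °C.
Change = 1.7578 − 1.8525 = -0.09 °C.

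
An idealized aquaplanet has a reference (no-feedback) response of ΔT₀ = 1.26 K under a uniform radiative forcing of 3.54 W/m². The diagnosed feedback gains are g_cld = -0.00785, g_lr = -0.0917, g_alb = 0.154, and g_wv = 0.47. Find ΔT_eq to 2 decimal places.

2.65 K

Total gain g = -0.00785 − 0.0917 + 0.154 + 0.47 = 0.52445.
Amplification A = 1/(1 − 0.52445) = 2.103.
ΔT = 1.26 × 2.103 = 2.65 K.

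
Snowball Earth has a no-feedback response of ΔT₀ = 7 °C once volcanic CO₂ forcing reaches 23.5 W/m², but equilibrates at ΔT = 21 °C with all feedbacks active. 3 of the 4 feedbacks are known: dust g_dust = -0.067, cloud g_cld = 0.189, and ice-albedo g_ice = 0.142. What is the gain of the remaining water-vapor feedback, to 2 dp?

0.40

Amplification A = ΔT/ΔT₀ = 21/7 = 3.
Total gain g = 1 − 1/A = 1 − 1/3 = 0.6667.
Known gains sum to -0.067 + 0.189 + 0.142 = 0.264.
g_wv = 0.6667 − 0.264 = 0.40.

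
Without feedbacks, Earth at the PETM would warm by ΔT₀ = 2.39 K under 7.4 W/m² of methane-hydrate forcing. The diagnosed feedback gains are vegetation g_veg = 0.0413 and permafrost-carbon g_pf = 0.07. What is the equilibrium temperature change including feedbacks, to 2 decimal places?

Total gain g = 0.0413 + 0.07 = 0.1113.
Amplification A = 1/(1 − 0.1113) = 1.125.
ΔT = 2.39 × 1.125 = 2.69 K.

2.69 K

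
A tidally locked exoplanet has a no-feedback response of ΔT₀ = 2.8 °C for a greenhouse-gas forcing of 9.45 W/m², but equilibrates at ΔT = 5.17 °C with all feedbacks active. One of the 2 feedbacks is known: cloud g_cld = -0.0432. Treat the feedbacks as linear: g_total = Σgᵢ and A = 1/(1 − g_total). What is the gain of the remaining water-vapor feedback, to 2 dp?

0.50

Amplification A = ΔT/ΔT₀ = 5.17/2.8 = 1.846.
Total gain g = 1 − 1/A = 1 − 1/1.846 = 0.4583.
The known gain is -0.0432.
g_wv = 0.4583 + 0.0432 = 0.50.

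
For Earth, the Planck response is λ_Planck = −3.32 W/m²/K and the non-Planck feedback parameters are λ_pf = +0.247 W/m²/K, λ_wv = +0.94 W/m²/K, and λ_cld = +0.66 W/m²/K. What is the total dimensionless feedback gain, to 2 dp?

0.56

Convert to gains: g_pf = 0.247/3.32 = 0.0744; g_wv = 0.94/3.32 = 0.2831; g_cld = 0.66/3.32 = 0.1988.
Total gain g = 0.5563.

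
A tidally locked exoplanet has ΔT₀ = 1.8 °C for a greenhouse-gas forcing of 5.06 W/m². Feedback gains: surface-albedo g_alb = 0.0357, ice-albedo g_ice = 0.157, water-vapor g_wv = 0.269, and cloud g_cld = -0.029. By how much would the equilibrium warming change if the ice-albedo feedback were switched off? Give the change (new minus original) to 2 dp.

-0.69 °C

Original: g = 0.4327, ΔT = 1.8/(1−0.4327) = 3.1729 °C.
Without ice-albedo: g' = 0.2757, ΔT' = 1.8/(1−0.2757) = 2.4852 °C.
Change = 2.4852 − 3.1729 = -0.69 °C.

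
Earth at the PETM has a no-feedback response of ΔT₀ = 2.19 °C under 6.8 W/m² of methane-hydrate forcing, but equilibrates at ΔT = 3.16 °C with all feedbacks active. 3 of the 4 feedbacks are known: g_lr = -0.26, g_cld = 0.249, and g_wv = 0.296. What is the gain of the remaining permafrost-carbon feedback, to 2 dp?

0.02

Amplification A = ΔT/ΔT₀ = 3.16/2.19 = 1.443.
Total gain g = 1 − 1/A = 1 − 1/1.443 = 0.307.
Known gains sum to -0.26 + 0.249 + 0.296 = 0.285.
g_pf = 0.307 − 0.285 = 0.02.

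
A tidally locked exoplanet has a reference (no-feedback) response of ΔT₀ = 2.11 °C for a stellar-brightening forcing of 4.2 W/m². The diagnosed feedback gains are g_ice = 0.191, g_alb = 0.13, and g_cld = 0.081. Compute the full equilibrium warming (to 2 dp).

Total gain g = 0.191 + 0.13 + 0.081 = 0.402.
Amplification A = 1/(1 − 0.402) = 1.672.
ΔT = 2.11 × 1.672 = 3.53 °C.

3.53 °C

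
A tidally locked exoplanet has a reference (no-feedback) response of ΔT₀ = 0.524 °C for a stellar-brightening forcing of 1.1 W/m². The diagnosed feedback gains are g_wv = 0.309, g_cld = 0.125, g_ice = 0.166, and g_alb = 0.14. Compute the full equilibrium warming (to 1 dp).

Total gain g = 0.309 + 0.125 + 0.166 + 0.14 = 0.74.
Amplification A = 1/(1 − 0.74) = 3.846.
ΔT = 0.524 × 3.846 = 2.0 °C.

2.0 °C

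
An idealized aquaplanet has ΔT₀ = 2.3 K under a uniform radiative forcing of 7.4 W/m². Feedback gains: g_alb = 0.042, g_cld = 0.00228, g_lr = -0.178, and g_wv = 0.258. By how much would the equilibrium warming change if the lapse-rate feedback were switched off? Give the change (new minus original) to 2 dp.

Original: g = 0.12428, ΔT = 2.3/(1−0.12428) = 2.6264 K.
Without lapse-rate: g' = 0.30228, ΔT' = 2.3/(1−0.30228) = 3.2965 K.
Change = 3.2965 − 2.6264 = 0.67 K.

0.67 K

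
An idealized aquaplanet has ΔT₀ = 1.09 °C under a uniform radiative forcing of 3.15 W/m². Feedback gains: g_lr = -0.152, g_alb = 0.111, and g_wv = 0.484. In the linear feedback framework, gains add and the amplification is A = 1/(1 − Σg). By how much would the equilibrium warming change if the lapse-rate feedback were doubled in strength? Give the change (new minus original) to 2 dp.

Original: g = 0.443, ΔT = 1.09/(1−0.443) = 1.9569 °C.
With doubled lapse-rate: g' = 0.291, ΔT' = 1.09/(1−0.291) = 1.5374 °C.
Change = 1.5374 − 1.9569 = -0.42 °C.

-0.42 °C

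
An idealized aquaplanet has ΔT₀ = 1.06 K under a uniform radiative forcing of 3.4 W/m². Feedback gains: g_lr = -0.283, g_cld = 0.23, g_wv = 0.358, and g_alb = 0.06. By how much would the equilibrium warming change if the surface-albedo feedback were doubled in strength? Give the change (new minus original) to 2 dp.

Original: g = 0.365, ΔT = 1.06/(1−0.365) = 1.6693 K.
With doubled surface-albedo: g' = 0.425, ΔT' = 1.06/(1−0.425) = 1.8435 K.
Change = 1.8435 − 1.6693 = 0.17 K.

0.17 K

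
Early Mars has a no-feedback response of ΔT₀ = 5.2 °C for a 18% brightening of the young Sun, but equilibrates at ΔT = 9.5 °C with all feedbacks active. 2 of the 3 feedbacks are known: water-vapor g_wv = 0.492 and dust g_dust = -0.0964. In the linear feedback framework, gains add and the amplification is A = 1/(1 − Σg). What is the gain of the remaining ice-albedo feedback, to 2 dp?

0.06

Amplification A = ΔT/ΔT₀ = 9.5/5.2 = 1.827.
Total gain g = 1 − 1/A = 1 − 1/1.827 = 0.4527.
Known gains sum to 0.492 − 0.0964 = 0.3956.
g_ice = 0.4527 − 0.3956 = 0.06.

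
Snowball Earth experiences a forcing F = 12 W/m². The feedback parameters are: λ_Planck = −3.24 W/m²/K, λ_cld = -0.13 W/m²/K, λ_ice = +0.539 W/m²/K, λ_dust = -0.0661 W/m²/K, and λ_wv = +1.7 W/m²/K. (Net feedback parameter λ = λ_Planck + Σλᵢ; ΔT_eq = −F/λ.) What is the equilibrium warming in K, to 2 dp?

10.02 K

Net feedback parameter λ = (−3.24) + (-0.13) + (+0.539) + (-0.0661) + (+1.7) = -1.1971 W/m²/K.
ΔT = −F/λ = −12/(-1.1971) = 10.02 K.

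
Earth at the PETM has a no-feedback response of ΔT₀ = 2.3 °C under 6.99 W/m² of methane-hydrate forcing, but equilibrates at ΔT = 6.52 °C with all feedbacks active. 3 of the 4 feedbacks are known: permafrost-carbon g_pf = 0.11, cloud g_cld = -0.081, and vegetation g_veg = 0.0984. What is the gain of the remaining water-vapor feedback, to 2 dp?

0.52

Amplification A = ΔT/ΔT₀ = 6.52/2.3 = 2.835.
Total gain g = 1 − 1/A = 1 − 1/2.835 = 0.6473.
Known gains sum to 0.11 − 0.081 + 0.0984 = 0.1274.
g_wv = 0.6473 − 0.1274 = 0.52.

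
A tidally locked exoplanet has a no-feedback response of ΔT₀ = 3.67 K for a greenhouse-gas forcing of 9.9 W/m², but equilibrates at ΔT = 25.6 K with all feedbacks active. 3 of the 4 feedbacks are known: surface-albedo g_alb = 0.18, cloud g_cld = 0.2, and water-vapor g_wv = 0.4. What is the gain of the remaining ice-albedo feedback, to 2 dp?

0.08

Amplification A = ΔT/ΔT₀ = 25.6/3.67 = 6.975.
Total gain g = 1 − 1/A = 1 − 1/6.975 = 0.8566.
Known gains sum to 0.18 + 0.2 + 0.4 = 0.78.
g_ice = 0.8566 − 0.78 = 0.08.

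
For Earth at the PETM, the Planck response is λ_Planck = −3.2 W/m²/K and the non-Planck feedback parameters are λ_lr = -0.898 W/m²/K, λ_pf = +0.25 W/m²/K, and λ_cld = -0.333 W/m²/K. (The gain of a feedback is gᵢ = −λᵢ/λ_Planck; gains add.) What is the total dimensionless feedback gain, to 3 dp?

Convert to gains: g_lr = -0.898/3.2 = -0.2806; g_pf = 0.25/3.2 = 0.07812; g_cld = -0.333/3.2 = -0.1041.
Total gain g = -0.30658.

-0.307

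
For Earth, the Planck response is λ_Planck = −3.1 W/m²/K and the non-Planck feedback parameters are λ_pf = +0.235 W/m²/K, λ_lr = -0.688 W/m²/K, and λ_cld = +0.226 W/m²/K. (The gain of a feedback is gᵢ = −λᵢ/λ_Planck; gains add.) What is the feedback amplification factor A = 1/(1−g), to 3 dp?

0.932

Convert to gains: g_pf = 0.235/3.1 = 0.07581; g_lr = -0.688/3.1 = -0.2219; g_cld = 0.226/3.1 = 0.0729.
Total gain g = -0.07319.
A = 1/(1 + 0.07319) = 0.932.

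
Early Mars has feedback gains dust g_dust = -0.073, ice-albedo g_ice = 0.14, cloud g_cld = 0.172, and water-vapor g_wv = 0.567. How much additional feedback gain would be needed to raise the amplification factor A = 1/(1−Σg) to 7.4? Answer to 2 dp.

0.06

Current total gain = 0.806.
Target gain for A = 7.4: g* = 1 − 1/7.4 = 0.8649.
Additional gain needed = 0.8649 − 0.806 = 0.06.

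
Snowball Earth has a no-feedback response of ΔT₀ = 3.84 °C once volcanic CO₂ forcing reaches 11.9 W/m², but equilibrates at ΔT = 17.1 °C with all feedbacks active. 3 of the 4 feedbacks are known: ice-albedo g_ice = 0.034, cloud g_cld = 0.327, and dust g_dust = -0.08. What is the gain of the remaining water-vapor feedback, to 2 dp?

0.49

Amplification A = ΔT/ΔT₀ = 17.1/3.84 = 4.453.
Total gain g = 1 − 1/A = 1 − 1/4.453 = 0.7754.
Known gains sum to 0.034 + 0.327 − 0.08 = 0.281.
g_wv = 0.7754 − 0.281 = 0.49.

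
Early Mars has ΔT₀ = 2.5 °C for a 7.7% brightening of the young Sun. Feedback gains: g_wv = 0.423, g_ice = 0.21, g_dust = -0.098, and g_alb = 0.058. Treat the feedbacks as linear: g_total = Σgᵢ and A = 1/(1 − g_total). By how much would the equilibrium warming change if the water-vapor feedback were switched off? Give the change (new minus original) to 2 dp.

-3.13 °C

Original: g = 0.593, ΔT = 2.5/(1−0.593) = 6.1425 °C.
Without water-vapor: g' = 0.17, ΔT' = 2.5/(1−0.17) = 3.0120 °C.
Change = 3.0120 − 6.1425 = -3.13 °C.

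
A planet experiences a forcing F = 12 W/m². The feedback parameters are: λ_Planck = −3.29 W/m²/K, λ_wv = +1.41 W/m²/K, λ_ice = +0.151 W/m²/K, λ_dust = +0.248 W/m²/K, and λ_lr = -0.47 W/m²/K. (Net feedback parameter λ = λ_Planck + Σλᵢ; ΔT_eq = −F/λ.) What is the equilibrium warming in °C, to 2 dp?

Net feedback parameter λ = (−3.29) + (+1.41) + (+0.151) + (+0.248) + (-0.47) = -1.951 W/m²/K.
ΔT = −F/λ = −12/(-1.951) = 6.15 °C.

6.15 °C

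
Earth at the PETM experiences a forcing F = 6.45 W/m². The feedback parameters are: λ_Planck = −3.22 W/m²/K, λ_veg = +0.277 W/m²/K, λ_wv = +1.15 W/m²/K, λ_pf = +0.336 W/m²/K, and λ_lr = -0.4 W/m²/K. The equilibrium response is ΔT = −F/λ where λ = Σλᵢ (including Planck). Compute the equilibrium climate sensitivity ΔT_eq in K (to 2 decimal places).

Net feedback parameter λ = (−3.22) + (+0.277) + (+1.15) + (+0.336) + (-0.4) = -1.857 W/m²/K.
ΔT = −F/λ = −6.45/(-1.857) = 3.47 K.

3.47 K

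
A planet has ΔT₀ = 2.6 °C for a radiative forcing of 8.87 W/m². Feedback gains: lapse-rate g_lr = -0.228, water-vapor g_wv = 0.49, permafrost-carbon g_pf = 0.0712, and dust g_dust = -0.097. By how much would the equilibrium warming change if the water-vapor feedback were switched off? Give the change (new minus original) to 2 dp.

-1.33 °C

Original: g = 0.2362, ΔT = 2.6/(1−0.2362) = 3.4040 °C.
Without water-vapor: g' = -0.2538, ΔT' = 2.6/(1+0.2538) = 2.0737 °C.
Change = 2.0737 − 3.4040 = -1.33 °C.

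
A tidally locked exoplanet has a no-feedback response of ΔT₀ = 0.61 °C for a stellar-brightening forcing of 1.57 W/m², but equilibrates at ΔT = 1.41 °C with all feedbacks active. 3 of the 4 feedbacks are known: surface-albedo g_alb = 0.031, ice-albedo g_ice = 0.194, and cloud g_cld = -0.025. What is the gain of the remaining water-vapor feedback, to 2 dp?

Amplification A = ΔT/ΔT₀ = 1.41/0.61 = 2.311.
Total gain g = 1 − 1/A = 1 − 1/2.311 = 0.5673.
Known gains sum to 0.031 + 0.194 − 0.025 = 0.2.
g_wv = 0.5673 − 0.2 = 0.37.

0.37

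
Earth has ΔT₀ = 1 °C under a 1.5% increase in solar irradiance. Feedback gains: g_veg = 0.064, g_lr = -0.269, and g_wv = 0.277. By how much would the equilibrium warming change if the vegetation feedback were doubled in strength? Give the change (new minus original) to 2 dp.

0.08 °C

Original: g = 0.072, ΔT = 1/(1−0.072) = 1.0776 °C.
With doubled vegetation: g' = 0.136, ΔT' = 1/(1−0.136) = 1.1574 °C.
Change = 1.1574 − 1.0776 = 0.08 °C.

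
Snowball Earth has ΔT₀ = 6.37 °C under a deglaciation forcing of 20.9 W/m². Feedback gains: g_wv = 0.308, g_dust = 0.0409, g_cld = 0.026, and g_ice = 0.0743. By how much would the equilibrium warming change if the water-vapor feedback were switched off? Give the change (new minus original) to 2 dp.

Original: g = 0.4492, ΔT = 6.37/(1−0.4492) = 11.5650 °C.
Without water-vapor: g' = 0.1412, ΔT' = 6.37/(1−0.1412) = 7.4173 °C.
Change = 7.4173 − 11.5650 = -4.15 °C.

-4.15 °C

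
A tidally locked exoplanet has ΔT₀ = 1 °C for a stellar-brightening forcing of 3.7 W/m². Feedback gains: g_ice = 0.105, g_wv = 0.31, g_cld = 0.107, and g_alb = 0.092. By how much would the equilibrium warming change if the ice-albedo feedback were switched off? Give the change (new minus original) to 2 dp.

Original: g = 0.614, ΔT = 1/(1−0.614) = 2.5907 °C.
Without ice-albedo: g' = 0.509, ΔT' = 1/(1−0.509) = 2.0367 °C.
Change = 2.0367 − 2.5907 = -0.55 °C.

-0.55 °C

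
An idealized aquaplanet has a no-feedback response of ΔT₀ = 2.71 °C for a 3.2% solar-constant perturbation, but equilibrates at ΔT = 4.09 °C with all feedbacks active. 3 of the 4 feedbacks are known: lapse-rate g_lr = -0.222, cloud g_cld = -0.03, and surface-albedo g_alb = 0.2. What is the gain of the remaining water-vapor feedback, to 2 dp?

0.39

Amplification A = ΔT/ΔT₀ = 4.09/2.71 = 1.509.
Total gain g = 1 − 1/A = 1 − 1/1.509 = 0.3373.
Known gains sum to -0.222 − 0.03 + 0.2 = -0.052.
g_wv = 0.3373 + 0.052 = 0.39.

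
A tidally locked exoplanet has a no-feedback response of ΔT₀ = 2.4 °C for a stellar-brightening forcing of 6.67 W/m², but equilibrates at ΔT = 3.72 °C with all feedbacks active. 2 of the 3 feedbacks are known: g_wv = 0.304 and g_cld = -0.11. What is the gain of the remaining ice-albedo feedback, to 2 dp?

0.16

Amplification A = ΔT/ΔT₀ = 3.72/2.4 = 1.55.
Total gain g = 1 − 1/A = 1 − 1/1.55 = 0.3548.
Known gains sum to 0.304 − 0.11 = 0.194.
g_ice = 0.3548 − 0.194 = 0.16.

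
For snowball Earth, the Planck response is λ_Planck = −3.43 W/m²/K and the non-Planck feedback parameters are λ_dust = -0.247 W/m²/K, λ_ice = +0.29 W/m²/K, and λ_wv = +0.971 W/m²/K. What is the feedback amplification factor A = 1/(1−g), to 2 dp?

1.42

Convert to gains: g_dust = -0.247/3.43 = -0.07201; g_ice = 0.29/3.43 = 0.08455; g_wv = 0.971/3.43 = 0.2831.
Total gain g = 0.29564.
A = 1/(1 − 0.29564) = 1.42.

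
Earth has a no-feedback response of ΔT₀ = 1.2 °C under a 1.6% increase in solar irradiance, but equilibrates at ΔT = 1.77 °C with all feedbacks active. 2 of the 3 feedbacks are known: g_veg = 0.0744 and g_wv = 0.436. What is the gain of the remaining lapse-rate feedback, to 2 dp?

Amplification A = ΔT/ΔT₀ = 1.77/1.2 = 1.475.
Total gain g = 1 − 1/A = 1 − 1/1.475 = 0.322.
Known gains sum to 0.0744 + 0.436 = 0.5104.
g_lr = 0.322 − 0.5104 = -0.19.

-0.19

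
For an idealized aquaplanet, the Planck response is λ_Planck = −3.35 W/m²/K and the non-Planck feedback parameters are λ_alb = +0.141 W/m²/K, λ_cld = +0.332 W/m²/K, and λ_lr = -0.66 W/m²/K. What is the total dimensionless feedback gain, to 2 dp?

-0.06

Convert to gains: g_alb = 0.141/3.35 = 0.04209; g_cld = 0.332/3.35 = 0.0991; g_lr = -0.66/3.35 = -0.197.
Total gain g = -0.05581.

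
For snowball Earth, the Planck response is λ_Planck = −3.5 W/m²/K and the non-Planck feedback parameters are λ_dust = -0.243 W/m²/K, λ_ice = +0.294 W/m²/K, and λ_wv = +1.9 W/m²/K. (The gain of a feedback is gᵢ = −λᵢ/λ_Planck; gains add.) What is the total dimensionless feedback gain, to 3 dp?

0.557

Convert to gains: g_dust = -0.243/3.5 = -0.06943; g_ice = 0.294/3.5 = 0.084; g_wv = 1.9/3.5 = 0.5429.
Total gain g = 0.55747.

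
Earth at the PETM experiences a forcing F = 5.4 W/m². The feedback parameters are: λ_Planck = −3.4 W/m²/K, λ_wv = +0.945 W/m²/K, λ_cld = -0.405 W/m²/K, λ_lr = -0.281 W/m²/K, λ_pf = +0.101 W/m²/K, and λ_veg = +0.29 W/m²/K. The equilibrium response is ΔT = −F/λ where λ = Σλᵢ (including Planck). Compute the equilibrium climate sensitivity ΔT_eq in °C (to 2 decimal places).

Net feedback parameter λ = (−3.4) + (+0.945) + (-0.405) + (-0.281) + (+0.101) + (+0.29) = -2.75 W/m²/K.
ΔT = −F/λ = −5.4/(-2.75) = 1.96 °C.

1.96 °C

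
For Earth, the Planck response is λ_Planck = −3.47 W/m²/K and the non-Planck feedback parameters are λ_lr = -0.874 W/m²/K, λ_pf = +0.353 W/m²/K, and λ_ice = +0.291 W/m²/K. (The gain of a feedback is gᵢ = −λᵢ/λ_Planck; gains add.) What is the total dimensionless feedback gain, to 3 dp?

Convert to gains: g_lr = -0.874/3.47 = -0.2519; g_pf = 0.353/3.47 = 0.1017; g_ice = 0.291/3.47 = 0.08386.
Total gain g = -0.06634.

-0.066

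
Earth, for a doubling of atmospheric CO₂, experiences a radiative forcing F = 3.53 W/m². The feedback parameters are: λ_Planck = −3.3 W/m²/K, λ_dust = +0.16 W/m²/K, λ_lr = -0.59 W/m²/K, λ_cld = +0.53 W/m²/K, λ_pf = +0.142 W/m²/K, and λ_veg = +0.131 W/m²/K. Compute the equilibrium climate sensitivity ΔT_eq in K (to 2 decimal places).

1.21 K

Net feedback parameter λ = (−3.3) + (+0.16) + (-0.59) + (+0.53) + (+0.142) + (+0.131) = -2.927 W/m²/K.
ΔT = −F/λ = −3.53/(-2.927) = 1.21 K.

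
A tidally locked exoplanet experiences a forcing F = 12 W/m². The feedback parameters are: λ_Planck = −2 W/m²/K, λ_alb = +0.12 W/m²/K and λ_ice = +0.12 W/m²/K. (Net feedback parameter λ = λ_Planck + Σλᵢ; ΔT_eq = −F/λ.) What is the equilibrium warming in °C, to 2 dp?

Net feedback parameter λ = (−2) + (+0.12) + (+0.12) = -1.76 W/m²/K.
ΔT = −F/λ = −12/(-1.76) = 6.82 °C.

6.82 °C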